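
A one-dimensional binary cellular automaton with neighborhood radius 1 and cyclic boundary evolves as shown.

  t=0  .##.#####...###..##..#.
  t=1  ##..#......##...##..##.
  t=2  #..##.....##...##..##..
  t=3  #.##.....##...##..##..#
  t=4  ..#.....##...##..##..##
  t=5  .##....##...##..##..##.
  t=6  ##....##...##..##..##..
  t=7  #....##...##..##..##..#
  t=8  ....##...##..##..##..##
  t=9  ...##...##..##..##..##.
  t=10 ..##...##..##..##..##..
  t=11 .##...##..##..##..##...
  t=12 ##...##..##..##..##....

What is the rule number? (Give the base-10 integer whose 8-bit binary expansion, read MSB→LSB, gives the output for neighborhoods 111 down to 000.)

14

  [7] ### => .  t=0,i=5
  [6] ##. => .  t=0,i=2
  [5] #.# => .  t=0,i=3
  [4] #.. => .  t=0,i=9
  [3] .## => #  t=0,i=1
  [2] .#. => #  t=0,i=21
  [1] ..# => #  t=0,i=0
  [0] ... => .  t=0,i=10
  bits 00001110 = 14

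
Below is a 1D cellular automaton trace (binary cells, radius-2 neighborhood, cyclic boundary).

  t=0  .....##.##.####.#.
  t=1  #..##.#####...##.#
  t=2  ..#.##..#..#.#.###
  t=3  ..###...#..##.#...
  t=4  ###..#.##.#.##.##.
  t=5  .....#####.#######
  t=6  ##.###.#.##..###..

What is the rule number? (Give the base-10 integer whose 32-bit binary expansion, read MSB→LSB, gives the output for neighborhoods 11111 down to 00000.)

2907254206

  nb #####: next=#  (t=1,i=8, bit31=1)
  nb ####.: next=.  (t=0,i=13, bit30=0)
  nb ###.#: next=#  (t=0,i=14, bit29=1)
  nb ###..: next=.  (t=1,i=10, bit28=0)
  nb ##.##: next=#  (t=0,i=7, bit27=1)
  nb ##.#.: next=#  (t=0,i=15, bit26=1)
  nb ##..#: next=.  (t=1,i=1, bit25=0)
  nb ##...: next=#  (t=1,i=11, bit24=1)
  nb #.###: next=.  (t=0,i=11, bit23=0)
  nb #.##.: next=#  (t=0,i=8, bit22=1)
  nb #.#.#: next=.  (t=2,i=13, bit21=0)
  nb #.#..: next=.  (t=0,i=16, bit20=0)
  nb #..##: next=#  (t=1,i=2, bit19=1)
  nb #..#.: next=.  (t=2,i=1, bit18=0)
  nb #...#: next=.  (t=1,i=12, bit17=0)
  nb #....: next=#  (t=0,i=0, bit16=1)
  nb .####: next=.  (t=0,i=12, bit15=0)
  nb .###.: next=.  (t=2,i=16, bit14=0)
  nb .##.#: next=#  (t=0,i=6, bit13=1)
  nb .##..: next=.  (t=1,i=0, bit12=0)
  nb .#.##: next=#  (t=2,i=3, bit11=1)
  nb .#.#.: next=#  (t=2,i=12, bit10=1)
  nb .#..#: next=.  (t=2,i=9, bit9=0)
  nb .#...: next=#  (t=0,i=17, bit8=1)
  nb ..###: next=#  (t=3,i=2, bit7=1)
  nb ..##.: next=.  (t=0,i=5, bit6=0)
  nb ..#.#: next=#  (t=2,i=2, bit5=1)
  nb ..#..: next=#  (t=2,i=8, bit4=1)
  nb ...##: next=#  (t=0,i=4, bit3=1)
  nb ...#.: next=#  (t=3,i=7, bit2=1)
  nb ....#: next=#  (t=0,i=3, bit1=1)
  nb .....: next=.  (t=0,i=1, bit0=0)
  bits 10101101010010010010110110111110 = 2907254206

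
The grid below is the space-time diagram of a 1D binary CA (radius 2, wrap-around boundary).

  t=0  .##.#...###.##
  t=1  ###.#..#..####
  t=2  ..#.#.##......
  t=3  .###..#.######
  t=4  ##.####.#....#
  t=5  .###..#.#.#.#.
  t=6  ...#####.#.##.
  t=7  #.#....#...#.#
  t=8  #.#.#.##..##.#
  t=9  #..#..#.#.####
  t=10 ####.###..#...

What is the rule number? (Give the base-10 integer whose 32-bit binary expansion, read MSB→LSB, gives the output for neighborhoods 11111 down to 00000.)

  nb #####: next=.  (t=1,i=0, bit31=0)
  nb ####.: next=.  (t=1,i=1, bit30=0)
  nb ###.#: next=#  (t=0,i=10, bit29=1)
  nb ###..: next=#  (t=3,i=3, bit28=1)
  nb ##.##: next=#  (t=0,i=0, bit27=1)
  nb ##.#.: next=.  (t=0,i=3, bit26=0)
  nb ##..#: next=#  (t=3,i=4, bit25=1)
  nb ##...: next=#  (t=2,i=8, bit24=1)
  nb #.###: next=#  (t=3,i=1, bit23=1)
  nb #.##.: next=#  (t=0,i=1, bit22=1)
  nb #.#.#: next=.  (t=2,i=4, bit21=0)
  nb #.#..: next=#  (t=0,i=4, bit20=1)
  nb #..##: next=.  (t=1,i=9, bit19=0)
  nb #..#.: next=#  (t=1,i=6, bit18=1)
  nb #...#: next=.  (t=0,i=6, bit17=0)
  nb #....: next=#  (t=2,i=9, bit16=1)
  nb .####: next=.  (t=1,i=11, bit15=0)
  nb .###.: next=.  (t=0,i=9, bit14=0)
  nb .##.#: next=#  (t=0,i=2, bit13=1)
  nb .##..: next=.  (t=2,i=7, bit12=0)
  nb .#.##: next=.  (t=2,i=5, bit11=0)
  nb .#.#.: next=#  (t=2,i=3, bit10=1)
  nb .#..#: next=.  (t=1,i=5, bit9=0)
  nb .#...: next=.  (t=0,i=5, bit8=0)
  nb ..###: next=.  (t=0,i=8, bit7=0)
  nb ..##.: next=#  (t=8,i=10, bit6=1)
  nb ..#.#: next=#  (t=2,i=2, bit5=1)
  nb ..#..: next=#  (t=1,i=7, bit4=1)
  nb ...##: next=#  (t=0,i=7, bit3=1)
  nb ...#.: next=#  (t=2,i=1, bit2=1)
  nb ....#: next=.  (t=2,i=0, bit1=0)
  nb .....: next=#  (t=2,i=10, bit0=1)
  bits 00111011110101010010010001111101 = 1003824253

1003824253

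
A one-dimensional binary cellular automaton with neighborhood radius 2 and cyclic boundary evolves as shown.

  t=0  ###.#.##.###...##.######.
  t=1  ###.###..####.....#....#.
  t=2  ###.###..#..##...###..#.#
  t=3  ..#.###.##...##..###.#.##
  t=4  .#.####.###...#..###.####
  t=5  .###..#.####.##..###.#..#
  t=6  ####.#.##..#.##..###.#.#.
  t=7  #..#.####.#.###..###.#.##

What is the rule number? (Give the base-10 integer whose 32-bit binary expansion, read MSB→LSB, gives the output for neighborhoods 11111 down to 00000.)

  [31] ##### => .  t=0,i=20
  [30] ####. => .  t=0,i=22
  [29] ###.# => #  t=0,i=2
  [28] ###.. => #  t=0,i=11
  [27] ##.## => .  t=0,i=8
  [26] ##.#. => .  t=0,i=3
  [25] ##..# => .  t=1,i=7
  [24] ##... => #  t=0,i=12
  [23] #.### => #  t=0,i=0
  [22] #.##. => #  t=0,i=6
  [21] #.#.# => #  t=0,i=4
  [20] #.#.. => #  t=5,i=21
  [19] #..## => .  t=1,i=8
  [18] #..#. => #  t=2,i=8
  [17] #...# => .  t=0,i=13
  [16] #.... => .  t=1,i=14
  [15] .#### => .  t=0,i=19
  [14] .###. => #  t=0,i=1
  [13] .##.# => .  t=0,i=7
  [12] .##.. => #  t=2,i=13
  [11] .#.## => #  t=0,i=5
  [10] .#.#. => .  t=6,i=22
  [9] .#..# => .  t=2,i=10
  [8] .#... => #  t=1,i=19
  [7] ..### => #  t=1,i=9
  [6] ..##. => .  t=0,i=15
  [5] ..#.# => .  t=1,i=23
  [4] ..#.. => #  t=1,i=18
  [3] ...## => .  t=0,i=14
  [2] ...#. => #  t=1,i=17
  [1] ....# => .  t=1,i=16
  [0] ..... => .  t=1,i=15
  bits 00110001111101000101100110010100 = 838097300

838097300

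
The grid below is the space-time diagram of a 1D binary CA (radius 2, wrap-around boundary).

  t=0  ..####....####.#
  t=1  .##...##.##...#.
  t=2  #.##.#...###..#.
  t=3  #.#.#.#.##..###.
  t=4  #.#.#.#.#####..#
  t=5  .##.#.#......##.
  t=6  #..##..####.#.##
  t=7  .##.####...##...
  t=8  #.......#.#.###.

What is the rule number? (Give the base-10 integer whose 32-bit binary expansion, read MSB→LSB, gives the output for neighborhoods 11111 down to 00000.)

124588473

  nb #####: next=.  (t=4,i=10, bit31=0)
  nb ####.: next=.  (t=0,i=4, bit30=0)
  nb ###.#: next=.  (t=0,i=13, bit29=0)
  nb ###..: next=.  (t=0,i=5, bit28=0)
  nb ##.##: next=.  (t=1,i=8, bit27=0)
  nb ##.#.: next=#  (t=0,i=14, bit26=1)
  nb ##..#: next=#  (t=2,i=12, bit25=1)
  nb ##...: next=#  (t=0,i=6, bit24=1)
  nb #.###: next=.  (t=4,i=8, bit23=0)
  nb #.##.: next=#  (t=1,i=9, bit22=1)
  nb #.#.#: next=#  (t=2,i=0, bit21=1)
  nb #.#..: next=.  (t=0,i=15, bit20=0)
  nb #..##: next=#  (t=0,i=1, bit19=1)
  nb #..#.: next=#  (t=2,i=13, bit18=1)
  nb #...#: next=.  (t=1,i=4, bit17=0)
  nb #....: next=#  (t=0,i=7, bit16=1)
  nb .####: next=.  (t=0,i=3, bit15=0)
  nb .###.: next=.  (t=2,i=10, bit14=0)
  nb .##.#: next=.  (t=1,i=7, bit13=0)
  nb .##..: next=#  (t=1,i=2, bit12=1)
  nb .#.##: next=.  (t=2,i=1, bit11=0)
  nb .#.#.: next=.  (t=2,i=15, bit10=0)
  nb .#..#: next=.  (t=0,i=0, bit9=0)
  nb .#...: next=#  (t=2,i=6, bit8=1)
  nb ..###: next=#  (t=0,i=2, bit7=1)
  nb ..##.: next=.  (t=1,i=1, bit6=0)
  nb ..#.#: next=#  (t=2,i=14, bit5=1)
  nb ..#..: next=#  (t=1,i=14, bit4=1)
  nb ...##: next=#  (t=0,i=9, bit3=1)
  nb ...#.: next=.  (t=1,i=13, bit2=0)
  nb ....#: next=.  (t=0,i=8, bit1=0)
  nb .....: next=#  (t=5,i=9, bit0=1)
  bits 00000111011011010001000110111001 = 124588473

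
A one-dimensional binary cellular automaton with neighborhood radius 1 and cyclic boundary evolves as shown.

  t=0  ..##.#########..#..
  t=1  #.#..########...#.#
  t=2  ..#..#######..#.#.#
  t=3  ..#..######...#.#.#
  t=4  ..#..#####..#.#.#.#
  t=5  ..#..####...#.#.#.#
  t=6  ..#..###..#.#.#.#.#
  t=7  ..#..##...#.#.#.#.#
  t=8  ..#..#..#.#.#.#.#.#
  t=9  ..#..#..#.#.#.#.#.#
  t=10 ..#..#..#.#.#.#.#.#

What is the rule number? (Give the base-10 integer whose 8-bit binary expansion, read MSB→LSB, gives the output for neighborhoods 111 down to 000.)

141

  nb ###: next=#  (t=0,i=6, bit7=1)
  nb ##.: next=.  (t=0,i=3, bit6=0)
  nb #.#: next=.  (t=0,i=4, bit5=0)
  nb #..: next=.  (t=0,i=14, bit4=0)
  nb .##: next=#  (t=0,i=2, bit3=1)
  nb .#.: next=#  (t=0,i=16, bit2=1)
  nb ..#: next=.  (t=0,i=1, bit1=0)
  nb ...: next=#  (t=0,i=0, bit0=1)
  bits 10001101 = 141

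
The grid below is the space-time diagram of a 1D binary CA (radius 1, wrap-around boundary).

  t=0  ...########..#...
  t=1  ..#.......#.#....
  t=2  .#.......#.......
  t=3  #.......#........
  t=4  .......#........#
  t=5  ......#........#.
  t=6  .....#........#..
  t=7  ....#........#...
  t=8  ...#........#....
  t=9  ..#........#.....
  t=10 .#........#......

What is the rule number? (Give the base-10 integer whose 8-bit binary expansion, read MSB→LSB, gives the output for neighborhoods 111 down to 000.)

66

  [7] ### => .  t=0,i=4
  [6] ##. => #  t=0,i=10
  [5] #.# => .  t=1,i=11
  [4] #.. => .  t=0,i=11
  [3] .## => .  t=0,i=3
  [2] .#. => .  t=0,i=13
  [1] ..# => #  t=0,i=2
  [0] ... => .  t=0,i=0
  bits 01000010 = 66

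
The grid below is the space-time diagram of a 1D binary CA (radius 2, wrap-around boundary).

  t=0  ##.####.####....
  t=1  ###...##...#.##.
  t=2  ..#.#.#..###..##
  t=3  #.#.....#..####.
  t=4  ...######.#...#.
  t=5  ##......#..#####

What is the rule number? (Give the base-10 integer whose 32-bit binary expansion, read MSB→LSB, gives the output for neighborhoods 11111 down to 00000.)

973807991

  nb #####: next=.  (t=4,i=5, bit31=0)
  nb ####.: next=.  (t=0,i=5, bit30=0)
  nb ###.#: next=#  (t=0,i=6, bit29=1)
  nb ###..: next=#  (t=0,i=11, bit28=1)
  nb ##.##: next=#  (t=0,i=2, bit27=1)
  nb ##.#.: next=.  (t=3,i=15, bit26=0)
  nb ##..#: next=#  (t=2,i=0, bit25=1)
  nb ##...: next=.  (t=0,i=12, bit24=0)
  nb #.###: next=.  (t=0,i=3, bit23=0)
  nb #.##.: next=.  (t=1,i=13, bit22=0)
  nb #.#.#: next=.  (t=2,i=4, bit21=0)
  nb #.#..: next=.  (t=2,i=6, bit20=0)
  nb #..##: next=#  (t=2,i=8, bit19=1)
  nb #..#.: next=.  (t=2,i=1, bit18=0)
  nb #...#: next=#  (t=1,i=4, bit17=1)
  nb #....: next=#  (t=0,i=13, bit16=1)
  nb .####: next=.  (t=0,i=4, bit15=0)
  nb .###.: next=.  (t=1,i=1, bit14=0)
  nb .##.#: next=#  (t=0,i=1, bit13=1)
  nb .##..: next=.  (t=1,i=7, bit12=0)
  nb .#.##: next=.  (t=1,i=12, bit11=0)
  nb .#.#.: next=.  (t=2,i=3, bit10=0)
  nb .#..#: next=.  (t=2,i=7, bit9=0)
  nb .#...: next=#  (t=3,i=3, bit8=1)
  nb ..###: next=.  (t=2,i=9, bit7=0)
  nb ..##.: next=#  (t=0,i=0, bit6=1)
  nb ..#.#: next=#  (t=1,i=11, bit5=1)
  nb ..#..: next=#  (t=3,i=8, bit4=1)
  nb ...##: next=.  (t=0,i=15, bit3=0)
  nb ...#.: next=#  (t=1,i=10, bit2=1)
  nb ....#: next=#  (t=0,i=14, bit1=1)
  nb .....: next=#  (t=3,i=5, bit0=1)
  bits 00111010000010110010000101110111 = 973807991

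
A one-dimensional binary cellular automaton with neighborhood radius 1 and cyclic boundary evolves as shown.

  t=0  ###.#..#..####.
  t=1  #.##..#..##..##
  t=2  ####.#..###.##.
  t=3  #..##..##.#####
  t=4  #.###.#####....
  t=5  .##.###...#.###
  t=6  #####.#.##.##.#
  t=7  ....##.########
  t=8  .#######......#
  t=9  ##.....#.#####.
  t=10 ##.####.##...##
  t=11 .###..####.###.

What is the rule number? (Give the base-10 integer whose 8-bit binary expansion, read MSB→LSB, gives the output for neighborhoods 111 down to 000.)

107

  ###|.  b7=0 t=0,i=1
  ##.|#  b6=1 t=0,i=2
  #.#|#  b5=1 t=0,i=3
  #..|.  b4=0 t=0,i=5
  .##|#  b3=1 t=0,i=0
  .#.|.  b2=0 t=0,i=4
  ..#|#  b1=1 t=0,i=6
  ...|#  b0=1 t=4,i=12
  bits 01101011 = 107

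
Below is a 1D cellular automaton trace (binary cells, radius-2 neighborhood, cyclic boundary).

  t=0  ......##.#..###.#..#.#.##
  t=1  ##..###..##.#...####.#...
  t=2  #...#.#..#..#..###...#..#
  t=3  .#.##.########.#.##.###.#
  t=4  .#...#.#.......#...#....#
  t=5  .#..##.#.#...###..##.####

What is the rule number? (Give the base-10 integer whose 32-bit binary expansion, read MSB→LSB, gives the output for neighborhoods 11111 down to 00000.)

422937342

  [31] ##### => .  t=3,i=8
  [30] ####. => .  t=1,i=18
  [29] ###.# => .  t=0,i=14
  [28] ###.. => #  t=1,i=6
  [27] ##.## => #  t=3,i=5
  [26] ##.#. => .  t=0,i=8
  [25] ##..# => .  t=1,i=2
  [24] ##... => #  t=0,i=0
  [23] #.### => .  t=3,i=6
  [22] #.##. => .  t=0,i=23
  [21] #.#.# => #  t=0,i=21
  [20] #.#.. => #  t=0,i=9
  [19] #..## => .  t=0,i=11
  [18] #..#. => #  t=0,i=18
  [17] #...# => .  t=1,i=14
  [16] #.... => #  t=0,i=1
  [15] .#### => #  t=1,i=17
  [14] .###. => .  t=0,i=13
  [13] .##.# => .  t=0,i=7
  [12] .##.. => .  t=0,i=24
  [11] .#.## => .  t=0,i=22
  [10] .#.#. => .  t=0,i=20
  [9] .#..# => #  t=0,i=10
  [8] .#... => .  t=1,i=13
  [7] ..### => #  t=0,i=12
  [6] ..##. => #  t=0,i=6
  [5] ..#.# => #  t=0,i=19
  [4] ..#.. => #  t=2,i=9
  [3] ...## => #  t=0,i=5
  [2] ...#. => #  t=2,i=3
  [1] ....# => #  t=0,i=4
  [0] ..... => .  t=0,i=2
  bits 00011001001101011000001011111110 = 422937342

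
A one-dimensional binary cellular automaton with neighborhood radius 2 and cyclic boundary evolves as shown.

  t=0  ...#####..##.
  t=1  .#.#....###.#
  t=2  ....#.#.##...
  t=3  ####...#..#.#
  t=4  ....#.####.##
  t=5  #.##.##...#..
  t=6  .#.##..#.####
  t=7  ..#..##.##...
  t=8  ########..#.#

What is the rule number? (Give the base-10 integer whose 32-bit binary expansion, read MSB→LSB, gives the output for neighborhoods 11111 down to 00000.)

193752023

  nb #####: next=.  (t=0,i=5, bit31=0)
  nb ####.: next=.  (t=0,i=6, bit30=0)
  nb ###.#: next=.  (t=1,i=10, bit29=0)
  nb ###..: next=.  (t=0,i=7, bit28=0)
  nb ##.##: next=#  (t=4,i=10, bit27=1)
  nb ##.#.: next=.  (t=1,i=11, bit26=0)
  nb ##..#: next=#  (t=0,i=8, bit25=1)
  nb ##...: next=#  (t=0,i=12, bit24=1)
  nb #.###: next=#  (t=3,i=12, bit23=1)
  nb #.##.: next=.  (t=2,i=8, bit22=0)
  nb #.#.#: next=.  (t=1,i=1, bit21=0)
  nb #.#..: next=.  (t=1,i=3, bit20=0)
  nb #..##: next=#  (t=0,i=9, bit19=1)
  nb #..#.: next=#  (t=3,i=9, bit18=1)
  nb #...#: next=.  (t=3,i=5, bit17=0)
  nb #....: next=.  (t=0,i=0, bit16=0)
  nb .####: next=.  (t=0,i=4, bit15=0)
  nb .###.: next=#  (t=1,i=9, bit14=1)
  nb .##.#: next=#  (t=5,i=3, bit13=1)
  nb .##..: next=.  (t=0,i=11, bit12=0)
  nb .#.##: next=#  (t=2,i=7, bit11=1)
  nb .#.#.: next=.  (t=1,i=0, bit10=0)
  nb .#..#: next=#  (t=3,i=8, bit9=1)
  nb .#...: next=#  (t=1,i=4, bit8=1)
  nb ..###: next=#  (t=0,i=3, bit7=1)
  nb ..##.: next=#  (t=0,i=10, bit6=1)
  nb ..#.#: next=.  (t=2,i=4, bit5=0)
  nb ..#..: next=#  (t=3,i=7, bit4=1)
  nb ...##: next=.  (t=0,i=2, bit3=0)
  nb ...#.: next=#  (t=2,i=3, bit2=1)
  nb ....#: next=#  (t=0,i=1, bit1=1)
  nb .....: next=#  (t=2,i=0, bit0=1)
  bits 00001011100011000110101111010111 = 193752023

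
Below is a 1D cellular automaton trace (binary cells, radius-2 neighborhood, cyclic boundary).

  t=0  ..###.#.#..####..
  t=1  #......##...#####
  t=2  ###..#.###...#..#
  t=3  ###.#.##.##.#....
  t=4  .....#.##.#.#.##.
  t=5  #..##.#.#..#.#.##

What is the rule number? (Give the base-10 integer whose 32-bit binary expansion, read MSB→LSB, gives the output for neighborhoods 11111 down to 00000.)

  nb #####: next=.  (t=1,i=14, bit31=0)
  nb ####.: next=#  (t=0,i=13, bit30=1)
  nb ###.#: next=.  (t=0,i=4, bit29=0)
  nb ###..: next=#  (t=0,i=14, bit28=1)
  nb ##.##: next=#  (t=3,i=8, bit27=1)
  nb ##.#.: next=.  (t=0,i=5, bit26=0)
  nb ##..#: next=.  (t=2,i=3, bit25=0)
  nb ##...: next=#  (t=0,i=15, bit24=1)
  nb #.###: next=#  (t=2,i=7, bit23=1)
  nb #.##.: next=.  (t=3,i=6, bit22=0)
  nb #.#.#: next=.  (t=0,i=6, bit21=0)
  nb #.#..: next=#  (t=0,i=8, bit20=1)
  nb #..##: next=.  (t=0,i=10, bit19=0)
  nb #..#.: next=#  (t=2,i=4, bit18=1)
  nb #...#: next=.  (t=1,i=10, bit17=0)
  nb #....: next=#  (t=0,i=16, bit16=1)
  nb .####: next=#  (t=0,i=12, bit15=1)
  nb .###.: next=.  (t=0,i=3, bit14=0)
  nb .##.#: next=#  (t=3,i=7, bit13=1)
  nb .##..: next=#  (t=1,i=8, bit12=1)
  nb .#.##: next=#  (t=2,i=6, bit11=1)
  nb .#.#.: next=#  (t=0,i=7, bit10=1)
  nb .#..#: next=.  (t=0,i=9, bit9=0)
  nb .#...: next=.  (t=3,i=13, bit8=0)
  nb ..###: next=.  (t=0,i=2, bit7=0)
  nb ..##.: next=#  (t=1,i=7, bit6=1)
  nb ..#.#: next=.  (t=2,i=5, bit5=0)
  nb ..#..: next=.  (t=2,i=13, bit4=0)
  nb ...##: next=.  (t=0,i=1, bit3=0)
  nb ...#.: next=#  (t=2,i=12, bit2=1)
  nb ....#: next=#  (t=0,i=0, bit1=1)
  nb .....: next=.  (t=1,i=3, bit0=0)
  bits 01011001100101011011110001000110 = 1502985286

1502985286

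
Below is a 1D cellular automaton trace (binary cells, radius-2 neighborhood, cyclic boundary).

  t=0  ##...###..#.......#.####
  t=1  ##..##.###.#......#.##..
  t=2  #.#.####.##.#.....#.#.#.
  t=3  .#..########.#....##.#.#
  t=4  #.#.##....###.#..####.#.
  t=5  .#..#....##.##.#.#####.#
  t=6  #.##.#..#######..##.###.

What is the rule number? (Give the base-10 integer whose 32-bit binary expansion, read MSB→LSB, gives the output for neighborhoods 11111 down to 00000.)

2126817256

  [31] ##### => .  t=0,i=22
  [30] ####. => #  t=0,i=0
  [29] ###.# => #  t=1,i=9
  [28] ###.. => #  t=0,i=1
  [27] ##.## => #  t=1,i=6
  [26] ##.#. => #  t=1,i=10
  [25] ##..# => #  t=0,i=8
  [24] ##... => .  t=0,i=2
  [23] #.### => #  t=0,i=20
  [22] #.##. => #  t=1,i=20
  [21] #.#.# => .  t=2,i=0
  [20] #.#.. => .  t=1,i=11
  [19] #..## => .  t=1,i=3
  [18] #..#. => #  t=0,i=9
  [17] #...# => .  t=0,i=3
  [16] #.... => .  t=0,i=12
  [15] .#### => #  t=0,i=21
  [14] .###. => .  t=0,i=6
  [13] .##.# => #  t=1,i=5
  [12] .##.. => .  t=1,i=1
  [11] .#.## => .  t=0,i=19
  [10] .#.#. => #  t=2,i=1
  [9] .#..# => #  t=3,i=2
  [8] .#... => #  t=0,i=11
  [7] ..### => #  t=0,i=5
  [6] ..##. => #  t=1,i=0
  [5] ..#.# => #  t=0,i=18
  [4] ..#.. => .  t=0,i=10
  [3] ...## => #  t=0,i=4
  [2] ...#. => .  t=0,i=17
  [1] ....# => .  t=0,i=16
  [0] ..... => .  t=0,i=13
  bits 01111110110001001010011111101000 = 2126817256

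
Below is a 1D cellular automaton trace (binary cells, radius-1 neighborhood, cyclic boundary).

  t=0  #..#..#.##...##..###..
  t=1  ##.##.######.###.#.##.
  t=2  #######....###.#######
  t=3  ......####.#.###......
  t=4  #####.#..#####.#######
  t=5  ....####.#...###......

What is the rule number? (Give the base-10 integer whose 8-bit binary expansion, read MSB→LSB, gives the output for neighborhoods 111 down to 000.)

125

  [7] ### => .  t=0,i=18
  [6] ##. => #  t=0,i=9
  [5] #.# => #  t=0,i=7
  [4] #.. => #  t=0,i=1
  [3] .## => #  t=0,i=8
  [2] .#. => #  t=0,i=0
  [1] ..# => .  t=0,i=2
  [0] ... => #  t=0,i=11
  bits 01111101 = 125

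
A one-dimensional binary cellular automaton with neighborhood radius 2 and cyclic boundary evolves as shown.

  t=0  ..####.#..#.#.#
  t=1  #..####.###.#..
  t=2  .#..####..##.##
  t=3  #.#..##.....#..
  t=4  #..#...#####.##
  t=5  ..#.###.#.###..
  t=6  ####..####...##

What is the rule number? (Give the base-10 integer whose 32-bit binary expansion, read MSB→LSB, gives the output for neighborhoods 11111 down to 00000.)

  nb #####: next=.  (t=4,i=9, bit31=0)
  nb ####.: next=#  (t=0,i=4, bit30=1)
  nb ###.#: next=#  (t=0,i=5, bit29=1)
  nb ###..: next=.  (t=2,i=7, bit28=0)
  nb ##.##: next=#  (t=1,i=7, bit27=1)
  nb ##.#.: next=#  (t=0,i=6, bit26=1)
  nb ##..#: next=.  (t=2,i=8, bit25=0)
  nb ##...: next=#  (t=3,i=7, bit24=1)
  nb #.###: next=.  (t=1,i=8, bit23=0)
  nb #.##.: next=.  (t=2,i=13, bit22=0)
  nb #.#.#: next=#  (t=0,i=12, bit21=1)
  nb #.#..: next=.  (t=0,i=7, bit20=0)
  nb #..##: next=.  (t=0,i=1, bit19=0)
  nb #..#.: next=#  (t=0,i=9, bit18=1)
  nb #...#: next=#  (t=4,i=5, bit17=1)
  nb #....: next=#  (t=3,i=8, bit16=1)
  nb .####: next=#  (t=0,i=3, bit15=1)
  nb .###.: next=.  (t=1,i=9, bit14=0)
  nb .##.#: next=.  (t=2,i=11, bit13=0)
  nb .##..: next=.  (t=3,i=6, bit12=0)
  nb .#.##: next=#  (t=5,i=3, bit11=1)
  nb .#.#.: next=.  (t=0,i=11, bit10=0)
  nb .#..#: next=#  (t=0,i=0, bit9=1)
  nb .#...: next=#  (t=4,i=4, bit8=1)
  nb ..###: next=.  (t=0,i=2, bit7=0)
  nb ..##.: next=.  (t=2,i=10, bit6=0)
  nb ..#.#: next=#  (t=0,i=10, bit5=1)
  nb ..#..: next=.  (t=1,i=0, bit4=0)
  nb ...##: next=#  (t=4,i=6, bit3=1)
  nb ...#.: next=#  (t=3,i=11, bit2=1)
  nb ....#: next=#  (t=3,i=10, bit1=1)
  nb .....: next=#  (t=3,i=9, bit0=1)
  bits 01101101001001111000101100101111 = 1831308079

1831308079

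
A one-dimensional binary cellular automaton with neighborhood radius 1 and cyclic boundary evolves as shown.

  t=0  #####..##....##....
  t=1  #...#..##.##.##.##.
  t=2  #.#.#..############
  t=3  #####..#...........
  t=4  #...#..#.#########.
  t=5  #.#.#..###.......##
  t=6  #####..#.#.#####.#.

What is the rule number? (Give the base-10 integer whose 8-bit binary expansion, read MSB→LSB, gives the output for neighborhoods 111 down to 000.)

  ###|.  b7=0 t=0,i=1
  ##.|#  b6=1 t=0,i=4
  #.#|#  b5=1 t=1,i=9
  #..|.  b4=0 t=0,i=5
  .##|#  b3=1 t=0,i=0
  .#.|#  b2=1 t=1,i=0
  ..#|.  b1=0 t=0,i=6
  ...|#  b0=1 t=0,i=10
  bits 01101101 = 109

109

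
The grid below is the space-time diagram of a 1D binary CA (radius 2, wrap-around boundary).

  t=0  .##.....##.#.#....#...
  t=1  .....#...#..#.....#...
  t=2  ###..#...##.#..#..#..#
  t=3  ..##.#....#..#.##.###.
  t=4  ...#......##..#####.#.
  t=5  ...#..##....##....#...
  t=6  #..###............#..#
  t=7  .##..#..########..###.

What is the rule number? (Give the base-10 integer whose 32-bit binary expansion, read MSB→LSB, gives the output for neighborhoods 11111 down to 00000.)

986197521

  #####|.  b31=0 t=4,i=16
  ####.|.  b30=0 t=2,i=1
  ###.#|#  b29=1 t=4,i=18
  ###..|#  b28=1 t=2,i=2
  ##.##|#  b27=1 t=3,i=17
  ##.#.|.  b26=0 t=0,i=10
  ##..#|#  b25=1 t=2,i=3
  ##...|.  b24=0 t=0,i=3
  #.###|#  b23=1 t=3,i=18
  #.##.|#  b22=1 t=3,i=15
  #.#.#|.  b21=0 t=0,i=11
  #.#..|.  b20=0 t=0,i=13
  #..##|#  b19=1 t=2,i=20
  #..#.|.  b18=0 t=1,i=11
  #...#|.  b17=0 t=1,i=7
  #....|.  b16=0 t=0,i=4
  .####|.  b15=0 t=2,i=0
  .###.|.  b14=0 t=3,i=19
  .##.#|#  b13=1 t=0,i=9
  .##..|.  b12=0 t=0,i=2
  .#.##|#  b11=1 t=3,i=14
  .#.#.|#  b10=1 t=0,i=12
  .#..#|#  b9=1 t=1,i=10
  .#...|.  b8=0 t=0,i=14
  ..###|.  b7=0 t=2,i=21
  ..##.|.  b6=0 t=0,i=1
  ..#.#|.  b5=0 t=3,i=13
  ..#..|#  b4=1 t=0,i=18
  ...##|.  b3=0 t=0,i=0
  ...#.|.  b2=0 t=0,i=17
  ....#|.  b1=0 t=0,i=6
  .....|#  b0=1 t=0,i=5
  bits 00111010110010000010111000010001 = 986197521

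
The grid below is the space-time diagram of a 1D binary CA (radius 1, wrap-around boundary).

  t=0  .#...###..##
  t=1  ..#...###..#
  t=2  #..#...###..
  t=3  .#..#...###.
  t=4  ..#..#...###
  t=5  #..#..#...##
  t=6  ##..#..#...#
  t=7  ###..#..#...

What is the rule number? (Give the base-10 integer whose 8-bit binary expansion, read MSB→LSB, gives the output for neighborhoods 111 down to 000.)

  nb ###: next=#  (t=0,i=6, bit7=1)
  nb ##.: next=#  (t=0,i=7, bit6=1)
  nb #.#: next=.  (t=0,i=0, bit5=0)
  nb #..: next=#  (t=0,i=2, bit4=1)
  nb .##: next=.  (t=0,i=5, bit3=0)
  nb .#.: next=.  (t=0,i=1, bit2=0)
  nb ..#: next=.  (t=0,i=4, bit1=0)
  nb ...: next=.  (t=0,i=3, bit0=0)
  bits 11010000 = 208

208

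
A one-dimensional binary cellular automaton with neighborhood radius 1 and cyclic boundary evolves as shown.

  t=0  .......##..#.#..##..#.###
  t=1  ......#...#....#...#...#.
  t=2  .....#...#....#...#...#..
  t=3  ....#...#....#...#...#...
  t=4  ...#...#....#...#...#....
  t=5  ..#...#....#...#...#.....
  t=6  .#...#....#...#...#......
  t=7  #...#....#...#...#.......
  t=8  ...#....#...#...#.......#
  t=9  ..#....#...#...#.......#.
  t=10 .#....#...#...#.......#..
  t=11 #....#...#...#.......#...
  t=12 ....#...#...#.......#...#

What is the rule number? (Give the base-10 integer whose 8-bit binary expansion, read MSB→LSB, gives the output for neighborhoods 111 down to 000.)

130

  ### -> #   bit 7 = 1  t=0,i=23
  ##. -> .   bit 6 = 0  t=0,i=8
  #.# -> .   bit 5 = 0  t=0,i=12
  #.. -> .   bit 4 = 0  t=0,i=0
  .## -> .   bit 3 = 0  t=0,i=7
  .#. -> .   bit 2 = 0  t=0,i=11
  ..# -> #   bit 1 = 1  t=0,i=6
  ... -> .   bit 0 = 0  t=0,i=1
  bits 10000010 = 130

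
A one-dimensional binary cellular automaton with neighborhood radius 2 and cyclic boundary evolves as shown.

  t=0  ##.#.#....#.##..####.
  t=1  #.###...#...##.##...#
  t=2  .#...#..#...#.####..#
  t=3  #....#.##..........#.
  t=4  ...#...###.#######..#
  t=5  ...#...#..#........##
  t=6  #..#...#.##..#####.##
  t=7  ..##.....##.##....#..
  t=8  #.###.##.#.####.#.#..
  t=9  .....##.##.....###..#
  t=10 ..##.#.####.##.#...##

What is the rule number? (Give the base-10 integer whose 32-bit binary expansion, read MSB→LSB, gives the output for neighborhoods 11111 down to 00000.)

  ##### -> .   bit 31 = 0  t=4,i=13
  ####. -> .   bit 30 = 0  t=0,i=18
  ###.# -> .   bit 29 = 0  t=0,i=19
  ###.. -> .   bit 28 = 0  t=1,i=4
  ##.## -> #   bit 27 = 1  t=0,i=20
  ##.#. -> #   bit 26 = 1  t=0,i=2
  ##..# -> .   bit 25 = 0  t=0,i=14
  ##... -> #   bit 24 = 1  t=1,i=5
  #.### -> .   bit 23 = 0  t=1,i=2
  #.##. -> #   bit 22 = 1  t=0,i=0
  #.#.# -> #   bit 21 = 1  t=0,i=3
  #.#.. -> .   bit 20 = 0  t=0,i=5
  #..## -> #   bit 19 = 1  t=0,i=15
  #..#. -> #   bit 18 = 1  t=2,i=7
  #...# -> .   bit 17 = 0  t=1,i=6
  #.... -> .   bit 16 = 0  t=0,i=7
  .#### -> .   bit 15 = 0  t=0,i=17
  .###. -> .   bit 14 = 0  t=1,i=3
  .##.# -> .   bit 13 = 0  t=0,i=1
  .##.. -> #   bit 12 = 1  t=0,i=13
  .#.## -> .   bit 11 = 0  t=0,i=11
  .#.#. -> #   bit 10 = 1  t=0,i=4
  .#..# -> .   bit 9 = 0  t=2,i=6
  .#... -> .   bit 8 = 0  t=0,i=6
  ..### -> #   bit 7 = 1  t=0,i=16
  ..##. -> #   bit 6 = 1  t=1,i=12
  ..#.# -> .   bit 5 = 0  t=0,i=10
  ..#.. -> #   bit 4 = 1  t=1,i=8
  ...## -> .   bit 3 = 0  t=1,i=11
  ...#. -> .   bit 2 = 0  t=0,i=9
  ....# -> #   bit 1 = 1  t=0,i=8
  ..... -> #   bit 0 = 1  t=3,i=11
  bits 00001101011011000001010011010011 = 225187027

225187027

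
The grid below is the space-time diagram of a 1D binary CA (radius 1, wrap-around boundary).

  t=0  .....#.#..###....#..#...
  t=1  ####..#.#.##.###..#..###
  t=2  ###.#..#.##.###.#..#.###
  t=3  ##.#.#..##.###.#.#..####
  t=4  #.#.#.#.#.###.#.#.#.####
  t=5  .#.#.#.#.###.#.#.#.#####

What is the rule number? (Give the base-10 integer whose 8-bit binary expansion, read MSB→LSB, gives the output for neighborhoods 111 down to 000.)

185

  [7] ### => #  t=0,i=11
  [6] ##. => .  t=0,i=12
  [5] #.# => #  t=0,i=6
  [4] #.. => #  t=0,i=8
  [3] .## => #  t=0,i=10
  [2] .#. => .  t=0,i=5
  [1] ..# => .  t=0,i=4
  [0] ... => #  t=0,i=0
  bits 10111001 = 185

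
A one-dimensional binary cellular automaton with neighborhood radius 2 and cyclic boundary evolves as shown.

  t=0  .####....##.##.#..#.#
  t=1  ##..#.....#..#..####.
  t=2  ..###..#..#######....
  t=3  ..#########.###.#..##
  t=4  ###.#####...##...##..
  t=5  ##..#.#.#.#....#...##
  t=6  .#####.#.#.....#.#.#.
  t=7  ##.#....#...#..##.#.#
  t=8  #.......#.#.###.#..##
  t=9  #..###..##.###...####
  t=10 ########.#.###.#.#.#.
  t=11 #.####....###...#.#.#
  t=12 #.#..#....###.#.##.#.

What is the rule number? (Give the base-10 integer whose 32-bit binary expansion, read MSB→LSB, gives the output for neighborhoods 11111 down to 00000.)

2458807985

  #####|#  b31=1 t=2,i=12
  ####.|.  b30=0 t=0,i=3
  ###.#|.  b29=0 t=1,i=19
  ###..|#  b28=1 t=0,i=4
  ##.##|.  b27=0 t=0,i=11
  ##.#.|.  b26=0 t=0,i=14
  ##..#|#  b25=1 t=1,i=2
  ##...|.  b24=0 t=0,i=5
  #.###|#  b23=1 t=0,i=1
  #.##.|.  b22=0 t=0,i=12
  #.#.#|.  b21=0 t=0,i=20
  #.#..|.  b20=0 t=0,i=15
  #..##|#  b19=1 t=1,i=15
  #..#.|#  b18=1 t=0,i=17
  #...#|#  b17=1 t=4,i=10
  #....|.  b16=0 t=0,i=6
  .####|.  b15=0 t=0,i=2
  .###.|#  b14=1 t=2,i=3
  .##.#|#  b13=1 t=0,i=10
  .##..|.  b12=0 t=1,i=1
  .#.##|#  b11=1 t=0,i=0
  .#.#.|#  b10=1 t=0,i=19
  .#..#|#  b9=1 t=0,i=16
  .#...|.  b8=0 t=1,i=5
  ..###|#  b7=1 t=1,i=16
  ..##.|.  b6=0 t=0,i=9
  ..#.#|#  b5=1 t=0,i=18
  ..#..|#  b4=1 t=1,i=4
  ...##|.  b3=0 t=0,i=8
  ...#.|.  b2=0 t=1,i=9
  ....#|.  b1=0 t=0,i=7
  .....|#  b0=1 t=1,i=7
  bits 10010010100011100110111010110001 = 2458807985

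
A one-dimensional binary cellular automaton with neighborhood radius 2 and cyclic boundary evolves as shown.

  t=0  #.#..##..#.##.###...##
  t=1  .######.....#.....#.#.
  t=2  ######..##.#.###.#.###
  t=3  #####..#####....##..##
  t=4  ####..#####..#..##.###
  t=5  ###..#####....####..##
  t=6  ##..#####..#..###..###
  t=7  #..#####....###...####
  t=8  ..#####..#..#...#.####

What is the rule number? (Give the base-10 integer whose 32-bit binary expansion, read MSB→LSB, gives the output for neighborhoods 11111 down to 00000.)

  #####|#  b31=1 t=1,i=3
  ####.|#  b30=1 t=1,i=5
  ###.#|.  b29=0 t=0,i=0
  ###..|.  b28=0 t=0,i=16
  ##.##|.  b27=0 t=0,i=13
  ##.#.|#  b26=1 t=0,i=1
  ##..#|.  b25=0 t=0,i=7
  ##...|.  b24=0 t=0,i=17
  #.###|.  b23=0 t=0,i=14
  #.##.|.  b22=0 t=0,i=11
  #.#.#|#  b21=1 t=2,i=11
  #.#..|#  b20=1 t=0,i=2
  #..##|#  b19=1 t=0,i=4
  #..#.|.  b18=0 t=0,i=8
  #...#|#  b17=1 t=0,i=18
  #....|#  b16=1 t=1,i=8
  .####|#  b15=1 t=1,i=2
  .###.|.  b14=0 t=0,i=15
  .##.#|#  b13=1 t=0,i=12
  .##..|#  b12=1 t=0,i=6
  .#.##|.  b11=0 t=0,i=10
  .#.#.|#  b10=1 t=1,i=19
  .#..#|#  b9=1 t=0,i=3
  .#...|#  b8=1 t=1,i=13
  ..###|#  b7=1 t=0,i=20
  ..##.|#  b6=1 t=0,i=5
  ..#.#|.  b5=0 t=0,i=9
  ..#..|.  b4=0 t=1,i=12
  ...##|.  b3=0 t=0,i=19
  ...#.|#  b2=1 t=1,i=11
  ....#|.  b1=0 t=1,i=10
  .....|#  b0=1 t=1,i=9
  bits 11000100001110111011011111000101 = 3292248005

3292248005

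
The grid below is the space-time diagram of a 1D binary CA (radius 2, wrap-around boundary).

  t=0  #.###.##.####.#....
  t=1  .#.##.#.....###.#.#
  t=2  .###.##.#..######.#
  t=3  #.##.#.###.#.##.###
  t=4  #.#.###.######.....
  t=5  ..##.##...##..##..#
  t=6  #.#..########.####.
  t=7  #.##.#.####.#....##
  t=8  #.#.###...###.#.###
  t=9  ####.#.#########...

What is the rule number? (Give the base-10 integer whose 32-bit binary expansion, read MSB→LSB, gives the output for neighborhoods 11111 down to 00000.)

2809617100

  #####|#  b31=1 t=2,i=13
  ####.|.  b30=0 t=0,i=11
  ###.#|#  b29=1 t=0,i=4
  ###..|.  b28=0 t=4,i=13
  ##.##|.  b27=0 t=0,i=5
  ##.#.|#  b26=1 t=0,i=13
  ##..#|#  b25=1 t=5,i=12
  ##...|#  b24=1 t=4,i=14
  #.###|.  b23=0 t=0,i=2
  #.##.|#  b22=1 t=0,i=6
  #.#.#|#  b21=1 t=1,i=1
  #.#..|#  b20=1 t=0,i=14
  #..##|.  b19=0 t=2,i=10
  #..#.|#  b18=1 t=5,i=17
  #...#|#  b17=1 t=5,i=8
  #....|#  b16=1 t=0,i=16
  .####|.  b15=0 t=0,i=10
  .###.|#  b14=1 t=0,i=3
  .##.#|.  b13=0 t=0,i=7
  .##..|#  b12=1 t=5,i=6
  .#.##|#  b11=1 t=0,i=1
  .#.#.|.  b10=0 t=1,i=0
  .#..#|#  b9=1 t=2,i=9
  .#...|.  b8=0 t=0,i=15
  ..###|#  b7=1 t=1,i=12
  ..##.|#  b6=1 t=5,i=2
  ..#.#|.  b5=0 t=0,i=0
  ..#..|.  b4=0 t=5,i=18
  ...##|#  b3=1 t=1,i=11
  ...#.|#  b2=1 t=0,i=18
  ....#|.  b1=0 t=0,i=17
  .....|.  b0=0 t=1,i=9
  bits 10100111011101110101101011001100 = 2809617100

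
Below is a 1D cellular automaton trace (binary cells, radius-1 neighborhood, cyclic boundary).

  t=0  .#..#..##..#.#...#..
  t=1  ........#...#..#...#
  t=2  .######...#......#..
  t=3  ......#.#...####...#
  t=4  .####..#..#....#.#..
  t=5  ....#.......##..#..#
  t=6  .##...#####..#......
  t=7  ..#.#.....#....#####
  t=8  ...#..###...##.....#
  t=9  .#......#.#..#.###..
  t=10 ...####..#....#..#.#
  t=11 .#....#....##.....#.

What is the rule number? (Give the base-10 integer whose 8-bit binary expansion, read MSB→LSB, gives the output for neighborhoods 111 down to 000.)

97

  [7] ### => .  t=2,i=2
  [6] ##. => #  t=0,i=8
  [5] #.# => #  t=0,i=12
  [4] #.. => .  t=0,i=2
  [3] .## => .  t=0,i=7
  [2] .#. => .  t=0,i=1
  [1] ..# => .  t=0,i=0
  [0] ... => #  t=0,i=15
  bits 01100001 = 97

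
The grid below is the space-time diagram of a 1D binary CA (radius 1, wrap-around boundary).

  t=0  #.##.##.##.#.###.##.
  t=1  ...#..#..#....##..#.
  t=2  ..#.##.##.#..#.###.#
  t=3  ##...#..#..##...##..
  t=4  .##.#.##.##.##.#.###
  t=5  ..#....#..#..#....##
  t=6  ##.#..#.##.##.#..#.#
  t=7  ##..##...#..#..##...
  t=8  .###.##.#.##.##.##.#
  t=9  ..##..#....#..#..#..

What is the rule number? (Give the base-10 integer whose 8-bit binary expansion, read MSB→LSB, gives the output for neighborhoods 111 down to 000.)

210

  nb ###: next=#  (t=0,i=14, bit7=1)
  nb ##.: next=#  (t=0,i=3, bit6=1)
  nb #.#: next=.  (t=0,i=1, bit5=0)
  nb #..: next=#  (t=1,i=4, bit4=1)
  nb .##: next=.  (t=0,i=2, bit3=0)
  nb .#.: next=.  (t=0,i=0, bit2=0)
  nb ..#: next=#  (t=1,i=2, bit1=1)
  nb ...: next=.  (t=1,i=0, bit0=0)
  bits 11010010 = 210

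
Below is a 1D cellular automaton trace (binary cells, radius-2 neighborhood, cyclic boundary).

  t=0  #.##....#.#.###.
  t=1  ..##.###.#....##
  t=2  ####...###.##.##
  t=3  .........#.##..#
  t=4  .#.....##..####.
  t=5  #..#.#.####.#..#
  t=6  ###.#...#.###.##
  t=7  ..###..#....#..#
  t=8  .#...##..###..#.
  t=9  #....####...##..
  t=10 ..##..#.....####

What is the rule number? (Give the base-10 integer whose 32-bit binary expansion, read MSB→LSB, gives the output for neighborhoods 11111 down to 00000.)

  nb #####: next=.  (t=2,i=0, bit31=0)
  nb ####.: next=.  (t=2,i=2, bit30=0)
  nb ###.#: next=#  (t=0,i=14, bit29=1)
  nb ###..: next=.  (t=2,i=3, bit28=0)
  nb ##.##: next=.  (t=1,i=4, bit27=0)
  nb ##.#.: next=#  (t=0,i=15, bit26=1)
  nb ##..#: next=#  (t=1,i=0, bit25=1)
  nb ##...: next=.  (t=0,i=4, bit24=0)
  nb #.###: next=.  (t=0,i=12, bit23=0)
  nb #.##.: next=#  (t=0,i=2, bit22=1)
  nb #.#.#: next=.  (t=0,i=0, bit21=0)
  nb #.#..: next=#  (t=1,i=9, bit20=1)
  nb #..##: next=#  (t=1,i=1, bit19=1)
  nb #..#.: next=#  (t=3,i=14, bit18=1)
  nb #...#: next=.  (t=2,i=5, bit17=0)
  nb #....: next=#  (t=0,i=5, bit16=1)
  nb .####: next=#  (t=2,i=15, bit15=1)
  nb .###.: next=.  (t=0,i=13, bit14=0)
  nb .##.#: next=#  (t=1,i=3, bit13=1)
  nb .##..: next=#  (t=0,i=3, bit12=1)
  nb .#.##: next=.  (t=0,i=1, bit11=0)
  nb .#.#.: next=#  (t=0,i=9, bit10=1)
  nb .#..#: next=.  (t=5,i=13, bit9=0)
  nb .#...: next=.  (t=1,i=10, bit8=0)
  nb ..###: next=.  (t=2,i=7, bit7=0)
  nb ..##.: next=#  (t=1,i=2, bit6=1)
  nb ..#.#: next=.  (t=0,i=8, bit5=0)
  nb ..#..: next=.  (t=3,i=15, bit4=0)
  nb ...##: next=.  (t=1,i=13, bit3=0)
  nb ...#.: next=#  (t=0,i=7, bit2=1)
  nb ....#: next=#  (t=0,i=6, bit1=1)
  nb .....: next=.  (t=3,i=2, bit0=0)
  bits 00100110010111011011010001000110 = 643675206

643675206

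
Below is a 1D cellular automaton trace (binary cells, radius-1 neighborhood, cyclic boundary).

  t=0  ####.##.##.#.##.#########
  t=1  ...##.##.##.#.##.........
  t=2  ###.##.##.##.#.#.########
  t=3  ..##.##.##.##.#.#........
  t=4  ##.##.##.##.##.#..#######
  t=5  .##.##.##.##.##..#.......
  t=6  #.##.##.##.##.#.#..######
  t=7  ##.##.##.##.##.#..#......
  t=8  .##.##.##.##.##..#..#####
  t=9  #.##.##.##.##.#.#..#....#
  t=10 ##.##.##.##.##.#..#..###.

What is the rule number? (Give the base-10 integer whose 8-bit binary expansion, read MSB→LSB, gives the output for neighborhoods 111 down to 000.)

99

  ### -> .   bit 7 = 0  t=0,i=0
  ##. -> #   bit 6 = 1  t=0,i=3
  #.# -> #   bit 5 = 1  t=0,i=4
  #.. -> .   bit 4 = 0  t=1,i=16
  .## -> .   bit 3 = 0  t=0,i=5
  .#. -> .   bit 2 = 0  t=0,i=11
  ..# -> #   bit 1 = 1  t=1,i=2
  ... -> #   bit 0 = 1  t=1,i=0
  bits 01100011 = 99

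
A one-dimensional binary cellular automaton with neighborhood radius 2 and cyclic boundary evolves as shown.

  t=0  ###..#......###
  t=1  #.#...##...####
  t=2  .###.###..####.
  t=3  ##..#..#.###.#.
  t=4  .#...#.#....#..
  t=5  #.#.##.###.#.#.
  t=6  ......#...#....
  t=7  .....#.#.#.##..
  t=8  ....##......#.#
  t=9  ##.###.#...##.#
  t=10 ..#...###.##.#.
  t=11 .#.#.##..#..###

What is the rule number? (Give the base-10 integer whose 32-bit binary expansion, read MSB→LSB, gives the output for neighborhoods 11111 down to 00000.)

  ##### -> #   bit 31 = 1  t=0,i=0
  ####. -> .   bit 30 = 0  t=0,i=1
  ###.# -> .   bit 29 = 0  t=1,i=0
  ###.. -> #   bit 28 = 1  t=0,i=2
  ##.## -> #   bit 27 = 1  t=2,i=4
  ##.#. -> #   bit 26 = 1  t=1,i=1
  ##..# -> .   bit 25 = 0  t=0,i=3
  ##... -> .   bit 24 = 0  t=1,i=8
  #.### -> .   bit 23 = 0  t=2,i=5
  #.##. -> .   bit 22 = 0  t=3,i=0
  #.#.# -> .   bit 21 = 0  t=3,i=13
  #.#.. -> #   bit 20 = 1  t=1,i=2
  #..## -> #   bit 19 = 1  t=2,i=0
  #..#. -> .   bit 18 = 0  t=0,i=4
  #...# -> .   bit 17 = 0  t=1,i=4
  #.... -> #   bit 16 = 1  t=0,i=7
  .#### -> #   bit 15 = 1  t=0,i=13
  .###. -> .   bit 14 = 0  t=2,i=2
  .##.# -> .   bit 13 = 0  t=5,i=5
  .##.. -> #   bit 12 = 1  t=1,i=7
  .#.## -> .   bit 11 = 0  t=3,i=8
  .#.#. -> .   bit 10 = 0  t=4,i=6
  .#..# -> #   bit 9 = 1  t=3,i=5
  .#... -> #   bit 8 = 1  t=0,i=6
  ..### -> #   bit 7 = 1  t=0,i=12
  ..##. -> #   bit 6 = 1  t=1,i=6
  ..#.# -> #   bit 5 = 1  t=3,i=7
  ..#.. -> .   bit 4 = 0  t=0,i=5
  ...## -> #   bit 3 = 1  t=0,i=11
  ...#. -> #   bit 2 = 1  t=4,i=0
  ....# -> .   bit 1 = 0  t=0,i=10
  ..... -> .   bit 0 = 0  t=0,i=8
  bits 10011100000110011001001111101100 = 2618921964

2618921964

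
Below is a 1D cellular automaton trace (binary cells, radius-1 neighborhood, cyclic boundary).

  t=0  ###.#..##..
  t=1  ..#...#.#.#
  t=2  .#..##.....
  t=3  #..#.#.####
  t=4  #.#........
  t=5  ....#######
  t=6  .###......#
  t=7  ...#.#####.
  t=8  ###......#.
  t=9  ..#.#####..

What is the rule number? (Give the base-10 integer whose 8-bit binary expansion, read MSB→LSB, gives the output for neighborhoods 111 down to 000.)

67

  ### -> .   bit 7 = 0  t=0,i=1
  ##. -> #   bit 6 = 1  t=0,i=2
  #.# -> .   bit 5 = 0  t=0,i=3
  #.. -> .   bit 4 = 0  t=0,i=5
  .## -> .   bit 3 = 0  t=0,i=0
  .#. -> .   bit 2 = 0  t=0,i=4
  ..# -> #   bit 1 = 1  t=0,i=6
  ... -> #   bit 0 = 1  t=1,i=4
  bits 01000011 = 67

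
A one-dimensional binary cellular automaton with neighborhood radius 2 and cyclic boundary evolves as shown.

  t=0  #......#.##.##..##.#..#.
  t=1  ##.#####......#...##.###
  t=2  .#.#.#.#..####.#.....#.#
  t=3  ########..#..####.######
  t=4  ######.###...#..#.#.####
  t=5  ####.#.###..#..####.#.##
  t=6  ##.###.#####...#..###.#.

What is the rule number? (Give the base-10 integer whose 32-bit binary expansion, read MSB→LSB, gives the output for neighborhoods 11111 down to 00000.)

  nb #####: next=#  (t=1,i=5, bit31=1)
  nb ####.: next=.  (t=1,i=0, bit30=0)
  nb ###.#: next=#  (t=1,i=1, bit29=1)
  nb ###..: next=#  (t=1,i=7, bit28=1)
  nb ##.##: next=.  (t=0,i=11, bit27=0)
  nb ##.#.: next=#  (t=0,i=18, bit26=1)
  nb ##..#: next=#  (t=0,i=14, bit25=1)
  nb ##...: next=.  (t=1,i=8, bit24=0)
  nb #.###: next=#  (t=1,i=3, bit23=1)
  nb #.##.: next=.  (t=0,i=9, bit22=0)
  nb #.#.#: next=#  (t=2,i=1, bit21=1)
  nb #.#..: next=#  (t=0,i=0, bit20=1)
  nb #..##: next=.  (t=0,i=15, bit19=0)
  nb #..#.: next=#  (t=0,i=21, bit18=1)
  nb #...#: next=.  (t=1,i=16, bit17=0)
  nb #....: next=.  (t=0,i=2, bit16=0)
  nb .####: next=.  (t=1,i=4, bit15=0)
  nb .###.: next=#  (t=4,i=8, bit14=1)
  nb .##.#: next=.  (t=0,i=10, bit13=0)
  nb .##..: next=.  (t=0,i=13, bit12=0)
  nb .#.##: next=.  (t=0,i=8, bit11=0)
  nb .#.#.: next=#  (t=0,i=23, bit10=1)
  nb .#..#: next=.  (t=0,i=20, bit9=0)
  nb .#...: next=#  (t=0,i=1, bit8=1)
  nb ..###: next=#  (t=2,i=10, bit7=1)
  nb ..##.: next=.  (t=0,i=16, bit6=0)
  nb ..#.#: next=#  (t=0,i=7, bit5=1)
  nb ..#..: next=.  (t=1,i=14, bit4=0)
  nb ...##: next=.  (t=1,i=17, bit3=0)
  nb ...#.: next=#  (t=0,i=6, bit2=1)
  nb ....#: next=#  (t=0,i=5, bit1=1)
  nb .....: next=#  (t=0,i=3, bit0=1)
  bits 10110110101101000100010110100111 = 3065267623

3065267623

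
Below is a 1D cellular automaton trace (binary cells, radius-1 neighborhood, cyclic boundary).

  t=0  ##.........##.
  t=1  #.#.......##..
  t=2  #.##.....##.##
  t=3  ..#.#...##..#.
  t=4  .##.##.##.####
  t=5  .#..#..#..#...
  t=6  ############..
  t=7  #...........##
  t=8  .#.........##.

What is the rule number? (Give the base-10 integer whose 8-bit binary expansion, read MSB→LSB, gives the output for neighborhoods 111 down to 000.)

  nb ###: next=.  (t=2,i=13, bit7=0)
  nb ##.: next=.  (t=0,i=1, bit6=0)
  nb #.#: next=.  (t=0,i=13, bit5=0)
  nb #..: next=#  (t=0,i=2, bit4=1)
  nb .##: next=#  (t=0,i=0, bit3=1)
  nb .#.: next=#  (t=1,i=0, bit2=1)
  nb ..#: next=#  (t=0,i=10, bit1=1)
  nb ...: next=.  (t=0,i=3, bit0=0)
  bits 00011110 = 30

30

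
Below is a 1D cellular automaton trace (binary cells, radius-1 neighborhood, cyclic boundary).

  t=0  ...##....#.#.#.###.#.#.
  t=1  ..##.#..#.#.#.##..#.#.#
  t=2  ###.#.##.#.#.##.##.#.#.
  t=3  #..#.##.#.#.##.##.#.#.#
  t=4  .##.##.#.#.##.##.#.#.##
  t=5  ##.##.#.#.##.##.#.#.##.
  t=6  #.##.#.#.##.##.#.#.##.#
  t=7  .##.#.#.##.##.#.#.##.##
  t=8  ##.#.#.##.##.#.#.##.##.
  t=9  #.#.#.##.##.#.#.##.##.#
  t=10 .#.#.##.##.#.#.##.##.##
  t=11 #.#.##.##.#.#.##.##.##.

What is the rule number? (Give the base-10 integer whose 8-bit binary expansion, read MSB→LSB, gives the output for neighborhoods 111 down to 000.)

  ###|.  b7=0 t=0,i=16
  ##.|.  b6=0 t=0,i=4
  #.#|#  b5=1 t=0,i=10
  #..|#  b4=1 t=0,i=5
  .##|#  b3=1 t=0,i=3
  .#.|.  b2=0 t=0,i=9
  ..#|#  b1=1 t=0,i=2
  ...|.  b0=0 t=0,i=0
  bits 00111010 = 58

58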